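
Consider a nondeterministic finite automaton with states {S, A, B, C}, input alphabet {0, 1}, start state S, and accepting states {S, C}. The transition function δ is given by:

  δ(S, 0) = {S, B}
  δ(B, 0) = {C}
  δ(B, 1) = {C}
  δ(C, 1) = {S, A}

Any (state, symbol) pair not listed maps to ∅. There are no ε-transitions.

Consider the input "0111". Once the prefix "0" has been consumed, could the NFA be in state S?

Yes

Start in {S}.
Read '0': {S} → {S, B}.
State S is in {S, B}.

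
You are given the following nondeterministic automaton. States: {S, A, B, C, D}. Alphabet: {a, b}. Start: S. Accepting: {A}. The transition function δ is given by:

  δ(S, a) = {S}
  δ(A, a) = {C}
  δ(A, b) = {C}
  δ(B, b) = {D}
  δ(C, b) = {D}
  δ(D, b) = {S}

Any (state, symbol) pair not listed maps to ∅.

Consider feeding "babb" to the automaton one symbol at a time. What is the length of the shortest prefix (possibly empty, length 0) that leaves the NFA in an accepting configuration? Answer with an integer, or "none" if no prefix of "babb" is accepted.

Start in {S}.
Read 'b': S→∅; now ∅.
The set is empty and remains empty for the remaining 3 symbols.
No reachable set along the way intersects F.

none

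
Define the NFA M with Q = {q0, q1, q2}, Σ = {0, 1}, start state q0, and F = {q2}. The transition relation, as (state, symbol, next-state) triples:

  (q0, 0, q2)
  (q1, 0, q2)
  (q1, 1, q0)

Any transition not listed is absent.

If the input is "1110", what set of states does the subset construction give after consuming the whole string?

Start in {q0}.
Read '1': q0→∅; now ∅.
The set is empty and remains empty for the remaining 3 symbols.

∅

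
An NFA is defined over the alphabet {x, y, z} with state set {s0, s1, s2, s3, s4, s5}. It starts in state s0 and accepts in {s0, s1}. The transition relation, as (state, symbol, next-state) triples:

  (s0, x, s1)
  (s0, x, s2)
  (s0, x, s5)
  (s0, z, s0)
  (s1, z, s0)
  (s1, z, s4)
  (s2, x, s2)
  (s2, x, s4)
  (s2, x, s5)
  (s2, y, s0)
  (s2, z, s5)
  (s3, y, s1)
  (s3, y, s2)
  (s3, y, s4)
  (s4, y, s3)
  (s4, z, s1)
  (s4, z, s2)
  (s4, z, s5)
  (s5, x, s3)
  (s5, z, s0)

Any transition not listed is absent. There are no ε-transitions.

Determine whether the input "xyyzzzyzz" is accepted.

Start in {s0}.
Read 'x': s0→{s1, s2, s5}; now {s1, s2, s5}.
Read 'y': s1→∅, s2→{s0}, s5→∅; now {s0}.
Read 'y': s0→∅; now ∅.
The set is empty and remains empty for the remaining 6 symbols.
The final set ∅ contains no accepting state.

No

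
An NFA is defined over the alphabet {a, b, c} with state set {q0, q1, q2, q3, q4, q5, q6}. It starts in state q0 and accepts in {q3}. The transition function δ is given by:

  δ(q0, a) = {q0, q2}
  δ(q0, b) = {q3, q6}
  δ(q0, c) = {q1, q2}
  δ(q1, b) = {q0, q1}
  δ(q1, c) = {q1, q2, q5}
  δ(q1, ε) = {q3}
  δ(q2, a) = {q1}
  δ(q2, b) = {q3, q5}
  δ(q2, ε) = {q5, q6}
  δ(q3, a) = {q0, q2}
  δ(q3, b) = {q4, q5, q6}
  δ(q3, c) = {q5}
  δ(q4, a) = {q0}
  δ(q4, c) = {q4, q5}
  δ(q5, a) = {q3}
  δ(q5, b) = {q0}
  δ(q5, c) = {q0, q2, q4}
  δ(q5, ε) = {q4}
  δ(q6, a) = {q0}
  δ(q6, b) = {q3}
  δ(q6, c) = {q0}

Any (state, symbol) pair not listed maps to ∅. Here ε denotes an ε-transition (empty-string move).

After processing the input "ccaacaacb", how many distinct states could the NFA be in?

6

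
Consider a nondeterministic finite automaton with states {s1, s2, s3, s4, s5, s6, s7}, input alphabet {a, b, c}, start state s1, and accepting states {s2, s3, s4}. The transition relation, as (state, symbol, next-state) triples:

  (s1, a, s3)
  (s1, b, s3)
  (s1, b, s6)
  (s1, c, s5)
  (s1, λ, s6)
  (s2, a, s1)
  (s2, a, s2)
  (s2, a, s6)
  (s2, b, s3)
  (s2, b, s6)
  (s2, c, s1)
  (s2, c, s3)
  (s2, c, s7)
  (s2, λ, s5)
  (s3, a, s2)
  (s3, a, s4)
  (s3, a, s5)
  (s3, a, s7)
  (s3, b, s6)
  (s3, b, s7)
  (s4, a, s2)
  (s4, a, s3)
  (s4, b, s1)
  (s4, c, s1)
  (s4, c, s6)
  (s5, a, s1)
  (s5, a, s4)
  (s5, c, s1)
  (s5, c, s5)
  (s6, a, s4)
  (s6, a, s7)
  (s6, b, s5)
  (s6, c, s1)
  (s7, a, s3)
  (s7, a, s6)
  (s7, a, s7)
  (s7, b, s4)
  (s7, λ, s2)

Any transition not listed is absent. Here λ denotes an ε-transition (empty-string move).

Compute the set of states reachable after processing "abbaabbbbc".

{s1, s2, s3, s5, s6, s7}

Start: ε-closure({s1}) = {s1, s6}.
Read 'a': s1→{s3}, s6→{s4, s7}; union {s3, s4, s7}; ε-closure = {s2, s3, s4, s5, s7}.
Read 'b': s2→{s3, s6}, s3→{s6, s7}, s4→{s1}, s5→∅, s7→{s4}; union {s1, s3, s4, s6, s7}; ε-closure = {s1, s2, s3, s4, s5, s6, s7}.
Read 'b': s1→{s3, s6}, s2→{s3, s6}, s3→{s6, s7}, s4→{s1}, s5→∅, s6→{s5}, s7→{s4}; union {s1, s3, s4, s5, s6, s7}; ε-closure = {s1, s2, s3, s4, s5, s6, s7}.
Read 'a': s1→{s3}, s2→{s1, s2, s6}, s3→{s2, s4, s5, s7}, s4→{s2, s3}, s5→{s1, s4}, s6→{s4, s7}, s7→{s3, s6, s7}; now {s1, s2, s3, s4, s5, s6, s7}.
Read 'a': s1→{s3}, s2→{s1, s2, s6}, s3→{s2, s4, s5, s7}, s4→{s2, s3}, s5→{s1, s4}, s6→{s4, s7}, s7→{s3, s6, s7}; now {s1, s2, s3, s4, s5, s6, s7}.
Read 'b': s1→{s3, s6}, s2→{s3, s6}, s3→{s6, s7}, s4→{s1}, s5→∅, s6→{s5}, s7→{s4}; union {s1, s3, s4, s5, s6, s7}; ε-closure = {s1, s2, s3, s4, s5, s6, s7}.
Read 'b': s1→{s3, s6}, s2→{s3, s6}, s3→{s6, s7}, s4→{s1}, s5→∅, s6→{s5}, s7→{s4}; union {s1, s3, s4, s5, s6, s7}; ε-closure = {s1, s2, s3, s4, s5, s6, s7}.
Read 'b': s1→{s3, s6}, s2→{s3, s6}, s3→{s6, s7}, s4→{s1}, s5→∅, s6→{s5}, s7→{s4}; union {s1, s3, s4, s5, s6, s7}; ε-closure = {s1, s2, s3, s4, s5, s6, s7}.
Read 'b': s1→{s3, s6}, s2→{s3, s6}, s3→{s6, s7}, s4→{s1}, s5→∅, s6→{s5}, s7→{s4}; union {s1, s3, s4, s5, s6, s7}; ε-closure = {s1, s2, s3, s4, s5, s6, s7}.
Read 'c': s1→{s5}, s2→{s1, s3, s7}, s3→∅, s4→{s1, s6}, s5→{s1, s5}, s6→{s1}, s7→∅; union {s1, s3, s5, s6, s7}; ε-closure = {s1, s2, s3, s5, s6, s7}.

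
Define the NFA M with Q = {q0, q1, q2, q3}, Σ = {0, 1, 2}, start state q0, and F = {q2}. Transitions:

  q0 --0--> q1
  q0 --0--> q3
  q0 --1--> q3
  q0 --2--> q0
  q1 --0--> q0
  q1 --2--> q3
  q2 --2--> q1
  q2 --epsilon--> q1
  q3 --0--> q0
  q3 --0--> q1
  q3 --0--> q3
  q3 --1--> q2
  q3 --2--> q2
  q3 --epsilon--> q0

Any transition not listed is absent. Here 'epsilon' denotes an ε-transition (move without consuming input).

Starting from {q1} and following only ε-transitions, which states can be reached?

Begin with {q1}.
No ε-moves leave this set, so the closure equals the set itself.

{q1}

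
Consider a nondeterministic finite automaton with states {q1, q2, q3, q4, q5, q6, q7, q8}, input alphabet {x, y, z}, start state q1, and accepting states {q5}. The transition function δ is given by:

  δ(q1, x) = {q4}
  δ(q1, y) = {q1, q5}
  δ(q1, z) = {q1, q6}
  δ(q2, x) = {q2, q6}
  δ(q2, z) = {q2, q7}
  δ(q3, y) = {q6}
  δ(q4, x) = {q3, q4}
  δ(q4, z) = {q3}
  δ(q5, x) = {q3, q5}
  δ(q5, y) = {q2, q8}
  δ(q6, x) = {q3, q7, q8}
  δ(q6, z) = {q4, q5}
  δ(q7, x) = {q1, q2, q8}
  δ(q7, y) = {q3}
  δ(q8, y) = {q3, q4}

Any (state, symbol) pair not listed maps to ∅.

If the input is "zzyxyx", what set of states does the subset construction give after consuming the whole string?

Start in {q1}.
Read 'z': q1→{q1, q6}; now {q1, q6}.
Read 'z': q1→{q1, q6}, q6→{q4, q5}; now {q1, q4, q5, q6}.
Read 'y': q1→{q1, q5}, q4→∅, q5→{q2, q8}, q6→∅; now {q1, q2, q5, q8}.
Read 'x': q1→{q4}, q2→{q2, q6}, q5→{q3, q5}, q8→∅; now {q2, q3, q4, q5, q6}.
Read 'y': q2→∅, q3→{q6}, q4→∅, q5→{q2, q8}, q6→∅; now {q2, q6, q8}.
Read 'x': q2→{q2, q6}, q6→{q3, q7, q8}, q8→∅; now {q2, q3, q6, q7, q8}.

{q2, q3, q6, q7, q8}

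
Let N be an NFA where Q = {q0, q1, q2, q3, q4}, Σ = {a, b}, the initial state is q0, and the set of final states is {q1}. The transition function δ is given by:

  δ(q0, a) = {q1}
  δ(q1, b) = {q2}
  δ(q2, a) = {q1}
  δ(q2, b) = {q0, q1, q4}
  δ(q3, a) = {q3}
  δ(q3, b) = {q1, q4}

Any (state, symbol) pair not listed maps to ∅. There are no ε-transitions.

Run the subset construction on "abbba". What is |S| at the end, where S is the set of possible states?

1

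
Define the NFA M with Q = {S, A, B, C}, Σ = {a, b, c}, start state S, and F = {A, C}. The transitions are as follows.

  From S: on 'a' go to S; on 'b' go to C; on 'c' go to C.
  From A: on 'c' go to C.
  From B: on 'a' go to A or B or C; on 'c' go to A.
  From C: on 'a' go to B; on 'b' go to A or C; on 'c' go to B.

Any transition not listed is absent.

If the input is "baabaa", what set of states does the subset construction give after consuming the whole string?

Start in {S}.
Read 'b': {S} → {C}.
Read 'a': {C} → {B}.
Read 'a': {B} → {A, B, C}.
Read 'b': {A, B, C} → {A, C}.
Read 'a': {A, C} → {B}.
Read 'a': {B} → {A, B, C}.

{A, B, C}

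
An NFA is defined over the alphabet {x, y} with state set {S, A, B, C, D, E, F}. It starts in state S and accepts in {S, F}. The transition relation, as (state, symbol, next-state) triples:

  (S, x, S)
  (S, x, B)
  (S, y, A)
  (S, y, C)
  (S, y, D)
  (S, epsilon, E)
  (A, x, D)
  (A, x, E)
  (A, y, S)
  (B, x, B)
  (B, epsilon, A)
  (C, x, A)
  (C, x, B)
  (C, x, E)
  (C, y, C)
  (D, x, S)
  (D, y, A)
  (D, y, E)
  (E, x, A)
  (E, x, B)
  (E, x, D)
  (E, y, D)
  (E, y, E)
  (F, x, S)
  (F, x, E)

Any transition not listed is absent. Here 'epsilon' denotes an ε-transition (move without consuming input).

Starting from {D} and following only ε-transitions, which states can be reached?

Begin with {D}.
No ε-moves leave this set, so the closure equals the set itself.

{D}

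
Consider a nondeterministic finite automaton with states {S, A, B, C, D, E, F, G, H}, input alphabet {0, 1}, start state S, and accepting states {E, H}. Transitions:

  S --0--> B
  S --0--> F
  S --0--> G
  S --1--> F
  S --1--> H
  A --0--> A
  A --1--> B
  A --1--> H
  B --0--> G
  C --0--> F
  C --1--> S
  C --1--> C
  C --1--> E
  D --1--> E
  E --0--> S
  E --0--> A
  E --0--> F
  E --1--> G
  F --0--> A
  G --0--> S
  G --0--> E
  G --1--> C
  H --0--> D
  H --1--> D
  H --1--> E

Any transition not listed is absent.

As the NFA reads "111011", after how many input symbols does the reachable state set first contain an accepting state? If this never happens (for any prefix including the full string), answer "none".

1

Start in {S}.
Read '1': {S} → {F, H}.
None of the earlier sets intersect F, but {F, H} does.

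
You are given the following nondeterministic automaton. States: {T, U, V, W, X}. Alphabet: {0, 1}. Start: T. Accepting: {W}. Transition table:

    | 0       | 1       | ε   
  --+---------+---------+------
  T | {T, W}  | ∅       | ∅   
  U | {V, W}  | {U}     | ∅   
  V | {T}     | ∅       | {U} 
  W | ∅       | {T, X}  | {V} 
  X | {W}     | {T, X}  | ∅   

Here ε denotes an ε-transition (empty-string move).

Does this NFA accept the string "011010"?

Start in {T}.
Read '0': T→{T, W}; union {T, W}; ε-closure = {T, U, V, W}.
Read '1': T→∅, U→{U}, V→∅, W→{T, X}; now {T, U, X}.
Read '1': T→∅, U→{U}, X→{T, X}; now {T, U, X}.
Read '0': T→{T, W}, U→{V, W}, X→{W}; union {T, V, W}; ε-closure = {T, U, V, W}.
Read '1': T→∅, U→{U}, V→∅, W→{T, X}; now {T, U, X}.
Read '0': T→{T, W}, U→{V, W}, X→{W}; union {T, V, W}; ε-closure = {T, U, V, W}.
The final set {T, U, V, W} contains the accepting state W.

Yes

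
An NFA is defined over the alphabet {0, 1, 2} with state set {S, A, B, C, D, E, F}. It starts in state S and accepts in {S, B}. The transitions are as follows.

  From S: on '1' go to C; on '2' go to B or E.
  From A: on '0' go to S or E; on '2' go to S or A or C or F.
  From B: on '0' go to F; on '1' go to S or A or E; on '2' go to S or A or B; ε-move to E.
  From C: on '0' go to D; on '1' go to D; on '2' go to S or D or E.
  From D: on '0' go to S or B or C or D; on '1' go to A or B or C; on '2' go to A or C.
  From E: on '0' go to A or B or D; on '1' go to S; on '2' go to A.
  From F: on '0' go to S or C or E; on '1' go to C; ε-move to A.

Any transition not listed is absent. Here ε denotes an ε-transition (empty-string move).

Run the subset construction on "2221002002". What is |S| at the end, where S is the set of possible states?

7

Start in {S}.
Read '2': {S} → {B, E}.
Read '2': {B, E} → {S, A, B, E}.
Read '2': {S, A, B, E} → {S, A, B, C, E, F}.
Read '1': {S, A, B, C, E, F} → {S, A, C, D, E}.
Read '0': {S, A, C, D, E} → {S, A, B, C, D, E}.
Read '0': {S, A, B, C, D, E} → {S, A, B, C, D, E, F}.
Read '2': {S, A, B, C, D, E, F} → {S, A, B, C, D, E, F}.
Read '0': {S, A, B, C, D, E, F} → {S, A, B, C, D, E, F}.
Read '0': {S, A, B, C, D, E, F} → {S, A, B, C, D, E, F}.
Read '2': {S, A, B, C, D, E, F} → {S, A, B, C, D, E, F}.
That set has 7 states.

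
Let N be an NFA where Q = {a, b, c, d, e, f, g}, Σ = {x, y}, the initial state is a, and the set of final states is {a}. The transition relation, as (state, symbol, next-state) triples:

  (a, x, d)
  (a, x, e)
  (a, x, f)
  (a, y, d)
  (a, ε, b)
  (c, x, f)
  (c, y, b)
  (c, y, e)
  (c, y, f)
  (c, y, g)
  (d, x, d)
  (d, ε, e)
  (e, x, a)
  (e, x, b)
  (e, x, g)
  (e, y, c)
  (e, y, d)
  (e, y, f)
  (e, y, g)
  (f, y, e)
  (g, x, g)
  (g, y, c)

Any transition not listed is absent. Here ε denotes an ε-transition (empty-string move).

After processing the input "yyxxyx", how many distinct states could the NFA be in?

Start: ε-closure({a}) = {a, b}.
Read 'y': a→{d}, b→∅; union {d}; ε-closure = {d, e}.
Read 'y': d→∅, e→{c, d, f, g}; union {c, d, f, g}; ε-closure = {c, d, e, f, g}.
Read 'x': c→{f}, d→{d}, e→{a, b, g}, f→∅, g→{g}; union {a, b, d, f, g}; ε-closure = {a, b, d, e, f, g}.
Read 'x': a→{d, e, f}, b→∅, d→{d}, e→{a, b, g}, f→∅, g→{g}; now {a, b, d, e, f, g}.
Read 'y': a→{d}, b→∅, d→∅, e→{c, d, f, g}, f→{e}, g→{c}; now {c, d, e, f, g}.
Read 'x': c→{f}, d→{d}, e→{a, b, g}, f→∅, g→{g}; union {a, b, d, f, g}; ε-closure = {a, b, d, e, f, g}.
That set has 6 states.

6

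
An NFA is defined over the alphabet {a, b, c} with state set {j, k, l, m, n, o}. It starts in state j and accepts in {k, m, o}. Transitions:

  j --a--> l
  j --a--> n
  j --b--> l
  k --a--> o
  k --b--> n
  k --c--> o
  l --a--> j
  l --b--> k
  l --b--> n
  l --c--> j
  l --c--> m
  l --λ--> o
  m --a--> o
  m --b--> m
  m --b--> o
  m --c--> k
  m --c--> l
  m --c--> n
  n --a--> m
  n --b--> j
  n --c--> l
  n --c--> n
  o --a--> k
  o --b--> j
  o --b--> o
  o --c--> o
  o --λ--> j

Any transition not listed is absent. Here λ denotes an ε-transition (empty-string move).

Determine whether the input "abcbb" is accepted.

Yes

Start in {j}.
Read 'a': {j} → {j, l, n, o}.
Read 'b': {j, l, n, o} → {j, k, l, n, o}.
Read 'c': {j, k, l, n, o} → {j, l, m, n, o}.
Read 'b': {j, l, m, n, o} → {j, k, l, m, n, o}.
Read 'b': {j, k, l, m, n, o} → {j, k, l, m, n, o}.
The final set {j, k, l, m, n, o} contains the accepting states k, m, o.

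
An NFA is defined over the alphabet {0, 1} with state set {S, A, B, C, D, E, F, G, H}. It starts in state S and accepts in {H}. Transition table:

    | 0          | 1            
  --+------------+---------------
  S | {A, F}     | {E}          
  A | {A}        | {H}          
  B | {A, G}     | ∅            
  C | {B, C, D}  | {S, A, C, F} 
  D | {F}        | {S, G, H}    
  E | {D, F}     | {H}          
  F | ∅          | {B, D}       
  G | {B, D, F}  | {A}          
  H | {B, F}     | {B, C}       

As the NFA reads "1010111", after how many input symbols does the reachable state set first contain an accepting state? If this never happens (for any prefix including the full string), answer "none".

3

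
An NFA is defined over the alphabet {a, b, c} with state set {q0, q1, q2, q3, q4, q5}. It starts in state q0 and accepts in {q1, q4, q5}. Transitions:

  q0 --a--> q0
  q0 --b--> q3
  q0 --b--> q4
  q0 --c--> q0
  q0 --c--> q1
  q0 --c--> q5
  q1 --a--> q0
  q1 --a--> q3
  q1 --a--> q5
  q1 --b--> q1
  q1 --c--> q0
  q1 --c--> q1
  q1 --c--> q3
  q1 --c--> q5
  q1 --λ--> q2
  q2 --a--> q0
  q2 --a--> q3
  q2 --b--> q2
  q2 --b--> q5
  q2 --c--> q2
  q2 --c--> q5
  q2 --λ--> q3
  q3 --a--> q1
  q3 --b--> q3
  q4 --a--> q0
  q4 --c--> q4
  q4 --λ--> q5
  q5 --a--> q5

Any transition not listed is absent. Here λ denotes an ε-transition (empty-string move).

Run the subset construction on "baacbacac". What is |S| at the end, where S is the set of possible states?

5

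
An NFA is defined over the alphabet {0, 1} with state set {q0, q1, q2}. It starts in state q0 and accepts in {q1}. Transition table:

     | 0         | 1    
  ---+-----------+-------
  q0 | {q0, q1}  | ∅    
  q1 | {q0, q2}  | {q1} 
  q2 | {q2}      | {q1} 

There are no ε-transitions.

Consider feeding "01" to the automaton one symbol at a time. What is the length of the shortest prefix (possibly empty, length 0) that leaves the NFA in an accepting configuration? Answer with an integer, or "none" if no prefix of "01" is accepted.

1

Start in {q0}.
Read '0': {q0} → {q0, q1}.
None of the earlier sets intersect F, but {q0, q1} does.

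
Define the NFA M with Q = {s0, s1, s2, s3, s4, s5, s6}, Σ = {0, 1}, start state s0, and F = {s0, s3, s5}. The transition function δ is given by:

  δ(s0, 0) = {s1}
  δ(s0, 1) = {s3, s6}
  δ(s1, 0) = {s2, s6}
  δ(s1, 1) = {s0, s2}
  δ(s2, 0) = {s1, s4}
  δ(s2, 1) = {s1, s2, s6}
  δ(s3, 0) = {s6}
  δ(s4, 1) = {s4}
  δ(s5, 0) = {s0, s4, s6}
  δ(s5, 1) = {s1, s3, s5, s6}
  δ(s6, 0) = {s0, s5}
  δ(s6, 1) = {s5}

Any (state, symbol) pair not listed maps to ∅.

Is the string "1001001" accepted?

Yes

Start in {s0}.
Read '1': s0→{s3, s6}; now {s3, s6}.
Read '0': s3→{s6}, s6→{s0, s5}; now {s0, s5, s6}.
Read '0': s0→{s1}, s5→{s0, s4, s6}, s6→{s0, s5}; now {s0, s1, s4, s5, s6}.
Read '1': s0→{s3, s6}, s1→{s0, s2}, s4→{s4}, s5→{s1, s3, s5, s6}, s6→{s5}; now {s0, s1, s2, s3, s4, s5, s6}.
Read '0': s0→{s1}, s1→{s2, s6}, s2→{s1, s4}, s3→{s6}, s4→∅, s5→{s0, s4, s6}, s6→{s0, s5}; now {s0, s1, s2, s4, s5, s6}.
Read '0': s0→{s1}, s1→{s2, s6}, s2→{s1, s4}, s4→∅, s5→{s0, s4, s6}, s6→{s0, s5}; now {s0, s1, s2, s4, s5, s6}.
Read '1': s0→{s3, s6}, s1→{s0, s2}, s2→{s1, s2, s6}, s4→{s4}, s5→{s1, s3, s5, s6}, s6→{s5}; now {s0, s1, s2, s3, s4, s5, s6}.
The final set {s0, s1, s2, s3, s4, s5, s6} contains the accepting states s0, s3, s5.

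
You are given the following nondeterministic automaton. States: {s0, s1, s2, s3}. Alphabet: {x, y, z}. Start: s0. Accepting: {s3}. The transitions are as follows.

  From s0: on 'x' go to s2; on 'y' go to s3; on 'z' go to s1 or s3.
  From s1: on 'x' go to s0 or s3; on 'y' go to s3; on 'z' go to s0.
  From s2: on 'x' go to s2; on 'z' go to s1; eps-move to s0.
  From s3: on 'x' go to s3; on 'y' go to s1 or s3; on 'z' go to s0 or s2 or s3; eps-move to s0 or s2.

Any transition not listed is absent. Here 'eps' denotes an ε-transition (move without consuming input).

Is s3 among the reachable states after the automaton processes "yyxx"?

Yes

Start in {s0}.
Read 'y': s0→{s3}; union {s3}; ε-closure = {s0, s2, s3}.
Read 'y': s0→{s3}, s2→∅, s3→{s1, s3}; union {s1, s3}; ε-closure = {s0, s1, s2, s3}.
Read 'x': s0→{s2}, s1→{s0, s3}, s2→{s2}, s3→{s3}; now {s0, s2, s3}.
Read 'x': s0→{s2}, s2→{s2}, s3→{s3}; union {s2, s3}; ε-closure = {s0, s2, s3}.
State s3 is in {s0, s2, s3}.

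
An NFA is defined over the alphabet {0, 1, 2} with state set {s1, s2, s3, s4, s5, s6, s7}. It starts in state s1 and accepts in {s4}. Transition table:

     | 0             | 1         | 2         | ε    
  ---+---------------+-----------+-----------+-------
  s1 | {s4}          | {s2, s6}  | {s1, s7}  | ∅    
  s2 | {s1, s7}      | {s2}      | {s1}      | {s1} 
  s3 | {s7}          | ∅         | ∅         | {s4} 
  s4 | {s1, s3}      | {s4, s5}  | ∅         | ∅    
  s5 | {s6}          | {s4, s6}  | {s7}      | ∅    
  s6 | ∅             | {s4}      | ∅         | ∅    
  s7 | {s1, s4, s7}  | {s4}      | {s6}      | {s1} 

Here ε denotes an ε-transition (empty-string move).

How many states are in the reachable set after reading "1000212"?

Start in {s1}.
Read '1': {s1} → {s1, s2, s6}.
Read '0': {s1, s2, s6} → {s1, s4, s7}.
Read '0': {s1, s4, s7} → {s1, s3, s4, s7}.
Read '0': {s1, s3, s4, s7} → {s1, s3, s4, s7}.
Read '2': {s1, s3, s4, s7} → {s1, s6, s7}.
Read '1': {s1, s6, s7} → {s1, s2, s4, s6}.
Read '2': {s1, s2, s4, s6} → {s1, s7}.
That set has 2 states.

2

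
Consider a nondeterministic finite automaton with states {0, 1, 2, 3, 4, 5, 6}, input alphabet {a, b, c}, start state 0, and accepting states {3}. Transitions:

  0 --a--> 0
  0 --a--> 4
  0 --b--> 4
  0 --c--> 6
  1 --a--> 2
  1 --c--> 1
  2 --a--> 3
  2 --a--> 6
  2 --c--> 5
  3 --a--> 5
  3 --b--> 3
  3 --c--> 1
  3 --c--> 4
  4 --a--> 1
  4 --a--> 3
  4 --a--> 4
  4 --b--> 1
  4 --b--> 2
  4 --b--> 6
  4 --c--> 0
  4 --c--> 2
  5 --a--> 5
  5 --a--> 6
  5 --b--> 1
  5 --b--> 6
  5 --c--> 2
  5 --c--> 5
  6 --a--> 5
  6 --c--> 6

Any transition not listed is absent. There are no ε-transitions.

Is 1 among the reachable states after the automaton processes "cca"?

No

Start in {0}.
Read 'c': 0→{6}; now {6}.
Read 'c': 6→{6}; now {6}.
Read 'a': 6→{5}; now {5}.
State 1 is not in {5}.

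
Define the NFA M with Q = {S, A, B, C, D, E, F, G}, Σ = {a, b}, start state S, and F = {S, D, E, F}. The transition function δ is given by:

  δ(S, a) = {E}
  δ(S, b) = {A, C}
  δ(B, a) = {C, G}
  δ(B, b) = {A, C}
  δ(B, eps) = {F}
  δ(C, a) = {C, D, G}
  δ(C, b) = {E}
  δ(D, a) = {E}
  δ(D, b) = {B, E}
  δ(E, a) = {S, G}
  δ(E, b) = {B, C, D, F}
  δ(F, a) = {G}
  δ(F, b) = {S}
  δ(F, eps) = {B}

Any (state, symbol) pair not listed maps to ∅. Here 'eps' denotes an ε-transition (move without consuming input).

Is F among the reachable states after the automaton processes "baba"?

No

Start in {S}.
Read 'b': S→{A, C}; now {A, C}.
Read 'a': A→∅, C→{C, D, G}; now {C, D, G}.
Read 'b': C→{E}, D→{B, E}, G→∅; union {B, E}; ε-closure = {B, E, F}.
Read 'a': B→{C, G}, E→{S, G}, F→{G}; now {S, C, G}.
State F is not in {S, C, G}.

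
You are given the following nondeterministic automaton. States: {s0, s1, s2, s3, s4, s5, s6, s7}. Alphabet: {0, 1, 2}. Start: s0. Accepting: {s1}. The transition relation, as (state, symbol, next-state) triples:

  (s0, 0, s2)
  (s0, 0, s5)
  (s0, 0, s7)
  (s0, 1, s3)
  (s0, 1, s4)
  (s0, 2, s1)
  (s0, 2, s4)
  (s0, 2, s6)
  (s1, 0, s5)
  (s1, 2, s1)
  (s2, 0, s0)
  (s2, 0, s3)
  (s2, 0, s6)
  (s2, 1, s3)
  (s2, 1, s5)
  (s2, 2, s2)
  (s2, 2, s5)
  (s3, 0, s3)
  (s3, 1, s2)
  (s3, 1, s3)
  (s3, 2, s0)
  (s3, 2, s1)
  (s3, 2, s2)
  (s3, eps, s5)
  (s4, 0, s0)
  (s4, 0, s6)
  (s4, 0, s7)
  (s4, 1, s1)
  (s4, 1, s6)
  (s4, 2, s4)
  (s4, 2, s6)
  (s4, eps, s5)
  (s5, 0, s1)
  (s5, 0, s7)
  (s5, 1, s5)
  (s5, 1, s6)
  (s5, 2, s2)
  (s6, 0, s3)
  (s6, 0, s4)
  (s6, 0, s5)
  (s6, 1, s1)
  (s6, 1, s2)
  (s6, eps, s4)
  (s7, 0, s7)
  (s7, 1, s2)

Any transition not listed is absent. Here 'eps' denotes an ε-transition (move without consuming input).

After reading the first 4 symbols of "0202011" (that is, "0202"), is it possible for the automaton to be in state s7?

Start in {s0}.
Read '0': s0→{s2, s5, s7}; now {s2, s5, s7}.
Read '2': s2→{s2, s5}, s5→{s2}, s7→∅; now {s2, s5}.
Read '0': s2→{s0, s3, s6}, s5→{s1, s7}; union {s0, s1, s3, s6, s7}; ε-closure = {s0, s1, s3, s4, s5, s6, s7}.
Read '2': s0→{s1, s4, s6}, s1→{s1}, s3→{s0, s1, s2}, s4→{s4, s6}, s5→{s2}, s6→∅, s7→∅; union {s0, s1, s2, s4, s6}; ε-closure = {s0, s1, s2, s4, s5, s6}.
State s7 is not in {s0, s1, s2, s4, s5, s6}.

No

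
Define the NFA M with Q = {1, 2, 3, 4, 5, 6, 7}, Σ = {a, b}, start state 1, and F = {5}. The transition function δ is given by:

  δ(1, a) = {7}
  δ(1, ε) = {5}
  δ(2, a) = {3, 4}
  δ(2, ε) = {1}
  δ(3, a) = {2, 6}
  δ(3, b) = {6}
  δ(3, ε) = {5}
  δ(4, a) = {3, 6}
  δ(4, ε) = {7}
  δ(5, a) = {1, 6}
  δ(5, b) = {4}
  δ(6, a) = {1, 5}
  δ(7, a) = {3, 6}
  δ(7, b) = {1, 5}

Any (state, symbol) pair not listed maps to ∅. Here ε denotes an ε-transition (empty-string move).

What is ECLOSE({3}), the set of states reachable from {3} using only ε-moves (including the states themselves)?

{3, 5}

Begin with {3}.
ε-move 3 → 5; add 5.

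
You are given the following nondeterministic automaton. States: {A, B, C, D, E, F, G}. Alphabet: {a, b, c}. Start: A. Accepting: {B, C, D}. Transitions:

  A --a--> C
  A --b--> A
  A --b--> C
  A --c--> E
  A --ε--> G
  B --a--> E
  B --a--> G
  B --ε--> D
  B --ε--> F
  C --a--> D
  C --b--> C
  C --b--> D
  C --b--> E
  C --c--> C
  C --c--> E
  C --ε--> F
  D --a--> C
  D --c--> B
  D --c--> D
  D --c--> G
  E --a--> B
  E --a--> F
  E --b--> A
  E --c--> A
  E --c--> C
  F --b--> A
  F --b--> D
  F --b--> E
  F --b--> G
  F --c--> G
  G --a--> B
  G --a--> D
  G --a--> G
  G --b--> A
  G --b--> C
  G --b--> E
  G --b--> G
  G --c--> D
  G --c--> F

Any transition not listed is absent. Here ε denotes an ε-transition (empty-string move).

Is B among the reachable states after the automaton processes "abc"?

Start: ε-closure({A}) = {A, G}.
Read 'a': {A, G} → {B, C, D, F, G}.
Read 'b': {B, C, D, F, G} → {A, C, D, E, F, G}.
Read 'c': {A, C, D, E, F, G} → {A, B, C, D, E, F, G}.
State B is in {A, B, C, D, E, F, G}.

Yes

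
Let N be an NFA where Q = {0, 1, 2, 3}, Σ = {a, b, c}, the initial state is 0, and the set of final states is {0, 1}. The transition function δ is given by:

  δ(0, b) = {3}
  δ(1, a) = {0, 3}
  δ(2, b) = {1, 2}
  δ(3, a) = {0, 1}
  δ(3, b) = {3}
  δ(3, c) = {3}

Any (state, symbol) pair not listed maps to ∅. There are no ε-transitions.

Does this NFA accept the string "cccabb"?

Start in {0}.
Read 'c': 0→∅; now ∅.
The set is empty and remains empty for the remaining 5 symbols.
The final set ∅ contains no accepting state.

No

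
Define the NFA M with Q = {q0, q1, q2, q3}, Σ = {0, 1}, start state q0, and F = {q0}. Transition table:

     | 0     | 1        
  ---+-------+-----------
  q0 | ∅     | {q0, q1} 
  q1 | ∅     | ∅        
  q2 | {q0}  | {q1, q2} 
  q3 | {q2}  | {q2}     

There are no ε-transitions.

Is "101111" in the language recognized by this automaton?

No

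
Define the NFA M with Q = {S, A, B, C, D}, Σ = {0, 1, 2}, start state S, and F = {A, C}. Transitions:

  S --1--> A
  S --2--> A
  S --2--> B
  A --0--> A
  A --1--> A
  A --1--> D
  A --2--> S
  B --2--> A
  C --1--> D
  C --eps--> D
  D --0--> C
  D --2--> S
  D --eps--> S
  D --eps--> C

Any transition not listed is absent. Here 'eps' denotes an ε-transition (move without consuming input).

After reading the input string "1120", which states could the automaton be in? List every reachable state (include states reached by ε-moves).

{A}

Start in {S}.
Read '1': S→{A}; now {A}.
Read '1': A→{A, D}; union {A, D}; ε-closure = {S, A, C, D}.
Read '2': S→{A, B}, A→{S}, C→∅, D→{S}; now {S, A, B}.
Read '0': S→∅, A→{A}, B→∅; now {A}.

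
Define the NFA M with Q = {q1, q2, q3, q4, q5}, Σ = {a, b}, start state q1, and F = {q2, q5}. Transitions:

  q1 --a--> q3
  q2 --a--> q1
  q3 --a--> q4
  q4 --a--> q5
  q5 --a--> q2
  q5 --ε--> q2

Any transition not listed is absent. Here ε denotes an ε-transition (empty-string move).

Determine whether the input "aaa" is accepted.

Yes

Start in {q1}.
Read 'a': q1→{q3}; now {q3}.
Read 'a': q3→{q4}; now {q4}.
Read 'a': q4→{q5}; union {q5}; ε-closure = {q2, q5}.
The final set {q2, q5} contains the accepting states q2, q5.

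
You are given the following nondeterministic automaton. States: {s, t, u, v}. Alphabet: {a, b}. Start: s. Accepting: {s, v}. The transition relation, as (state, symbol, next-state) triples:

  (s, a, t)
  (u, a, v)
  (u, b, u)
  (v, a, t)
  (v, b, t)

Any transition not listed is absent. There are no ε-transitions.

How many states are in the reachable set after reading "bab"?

0

Start in {s}.
Read 'b': s→∅; now ∅.
The set is empty and remains empty for the remaining 2 symbols.
That set has 0 states.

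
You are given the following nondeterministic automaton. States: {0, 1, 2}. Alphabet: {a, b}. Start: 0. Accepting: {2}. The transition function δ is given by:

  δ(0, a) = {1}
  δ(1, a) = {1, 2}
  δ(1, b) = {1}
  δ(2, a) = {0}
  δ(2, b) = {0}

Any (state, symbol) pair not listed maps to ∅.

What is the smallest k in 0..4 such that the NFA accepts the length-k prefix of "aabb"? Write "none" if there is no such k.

Start in {0}.
Read 'a': {0} → {1}.
Read 'a': {1} → {1, 2}.
None of the earlier sets intersect F, but {1, 2} does.

2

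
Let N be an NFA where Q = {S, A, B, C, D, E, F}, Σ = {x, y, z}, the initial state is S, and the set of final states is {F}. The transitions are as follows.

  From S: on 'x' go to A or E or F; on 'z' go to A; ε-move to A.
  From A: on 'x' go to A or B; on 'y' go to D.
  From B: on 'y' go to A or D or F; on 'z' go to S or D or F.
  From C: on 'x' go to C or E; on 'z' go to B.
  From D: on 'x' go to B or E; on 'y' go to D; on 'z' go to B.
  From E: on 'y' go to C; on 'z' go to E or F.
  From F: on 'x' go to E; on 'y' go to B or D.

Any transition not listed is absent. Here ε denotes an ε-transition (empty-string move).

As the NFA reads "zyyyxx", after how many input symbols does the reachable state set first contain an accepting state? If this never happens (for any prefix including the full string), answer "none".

none

Start: ε-closure({S}) = {S, A}.
Read 'z': {S, A} → {A}.
Read 'y': {A} → {D}.
Read 'y': {D} → {D}.
Read 'y': {D} → {D}.
Read 'x': {D} → {B, E}.
Read 'x': {B, E} → ∅.
No reachable set along the way intersects F.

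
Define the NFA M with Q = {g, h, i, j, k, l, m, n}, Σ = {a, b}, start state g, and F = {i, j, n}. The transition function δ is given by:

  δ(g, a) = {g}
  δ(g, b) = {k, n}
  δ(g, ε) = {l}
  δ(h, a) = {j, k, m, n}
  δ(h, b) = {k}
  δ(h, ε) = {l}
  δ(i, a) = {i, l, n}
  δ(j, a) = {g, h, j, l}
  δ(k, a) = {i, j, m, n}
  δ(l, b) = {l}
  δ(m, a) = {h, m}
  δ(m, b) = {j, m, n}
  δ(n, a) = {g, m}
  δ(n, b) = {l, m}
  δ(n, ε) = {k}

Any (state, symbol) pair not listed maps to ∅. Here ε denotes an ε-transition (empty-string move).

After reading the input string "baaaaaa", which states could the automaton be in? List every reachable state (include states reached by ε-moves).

{g, h, i, j, k, l, m, n}

Start: ε-closure({g}) = {g, l}.
Read 'b': g→{k, n}, l→{l}; now {k, l, n}.
Read 'a': k→{i, j, m, n}, l→∅, n→{g, m}; union {g, i, j, m, n}; ε-closure = {g, i, j, k, l, m, n}.
Read 'a': g→{g}, i→{i, l, n}, j→{g, h, j, l}, k→{i, j, m, n}, l→∅, m→{h, m}, n→{g, m}; union {g, h, i, j, l, m, n}; ε-closure = {g, h, i, j, k, l, m, n}.
Read 'a': g→{g}, h→{j, k, m, n}, i→{i, l, n}, j→{g, h, j, l}, k→{i, j, m, n}, l→∅, m→{h, m}, n→{g, m}; now {g, h, i, j, k, l, m, n}.
Read 'a': g→{g}, h→{j, k, m, n}, i→{i, l, n}, j→{g, h, j, l}, k→{i, j, m, n}, l→∅, m→{h, m}, n→{g, m}; now {g, h, i, j, k, l, m, n}.
Read 'a': g→{g}, h→{j, k, m, n}, i→{i, l, n}, j→{g, h, j, l}, k→{i, j, m, n}, l→∅, m→{h, m}, n→{g, m}; now {g, h, i, j, k, l, m, n}.
Read 'a': g→{g}, h→{j, k, m, n}, i→{i, l, n}, j→{g, h, j, l}, k→{i, j, m, n}, l→∅, m→{h, m}, n→{g, m}; now {g, h, i, j, k, l, m, n}.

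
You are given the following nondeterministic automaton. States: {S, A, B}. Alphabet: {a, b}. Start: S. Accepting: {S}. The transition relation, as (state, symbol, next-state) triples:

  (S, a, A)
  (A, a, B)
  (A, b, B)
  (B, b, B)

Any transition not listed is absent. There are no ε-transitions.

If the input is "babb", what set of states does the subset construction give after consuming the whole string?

Start in {S}.
Read 'b': S→∅; now ∅.
The set is empty and remains empty for the remaining 3 symbols.

∅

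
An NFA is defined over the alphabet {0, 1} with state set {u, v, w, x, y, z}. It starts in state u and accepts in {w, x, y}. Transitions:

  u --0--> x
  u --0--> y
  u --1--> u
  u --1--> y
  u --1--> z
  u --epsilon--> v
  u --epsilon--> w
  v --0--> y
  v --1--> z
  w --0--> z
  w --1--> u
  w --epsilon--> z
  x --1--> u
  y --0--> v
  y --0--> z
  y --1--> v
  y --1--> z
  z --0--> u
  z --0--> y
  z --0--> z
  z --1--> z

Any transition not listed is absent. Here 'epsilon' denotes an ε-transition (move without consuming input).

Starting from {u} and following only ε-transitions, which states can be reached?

Begin with {u}.
ε-move u → v; add v.
ε-move u → w; add w.
ε-move w → z; add z.

{u, v, w, z}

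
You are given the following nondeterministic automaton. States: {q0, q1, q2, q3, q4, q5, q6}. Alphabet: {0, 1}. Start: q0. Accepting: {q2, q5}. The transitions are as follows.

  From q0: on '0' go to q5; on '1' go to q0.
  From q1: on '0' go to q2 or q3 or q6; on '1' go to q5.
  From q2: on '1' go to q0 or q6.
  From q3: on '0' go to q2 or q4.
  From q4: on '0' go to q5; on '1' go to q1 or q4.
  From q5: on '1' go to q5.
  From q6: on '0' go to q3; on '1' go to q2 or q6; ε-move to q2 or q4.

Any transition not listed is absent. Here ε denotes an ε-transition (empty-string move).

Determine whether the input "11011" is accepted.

Yes

Start in {q0}.
Read '1': {q0} → {q0}.
Read '1': {q0} → {q0}.
Read '0': {q0} → {q5}.
Read '1': {q5} → {q5}.
Read '1': {q5} → {q5}.
The final set {q5} contains the accepting state q5.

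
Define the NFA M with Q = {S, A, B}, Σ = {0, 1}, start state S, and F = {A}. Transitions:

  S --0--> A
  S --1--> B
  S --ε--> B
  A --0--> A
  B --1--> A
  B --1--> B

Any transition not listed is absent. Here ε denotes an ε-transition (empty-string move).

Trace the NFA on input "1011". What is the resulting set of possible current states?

∅

Start: ε-closure({S}) = {S, B}.
Read '1': S→{B}, B→{A, B}; now {A, B}.
Read '0': A→{A}, B→∅; now {A}.
Read '1': A→∅; now ∅.
The set is empty and remains empty for the remaining 1 symbol.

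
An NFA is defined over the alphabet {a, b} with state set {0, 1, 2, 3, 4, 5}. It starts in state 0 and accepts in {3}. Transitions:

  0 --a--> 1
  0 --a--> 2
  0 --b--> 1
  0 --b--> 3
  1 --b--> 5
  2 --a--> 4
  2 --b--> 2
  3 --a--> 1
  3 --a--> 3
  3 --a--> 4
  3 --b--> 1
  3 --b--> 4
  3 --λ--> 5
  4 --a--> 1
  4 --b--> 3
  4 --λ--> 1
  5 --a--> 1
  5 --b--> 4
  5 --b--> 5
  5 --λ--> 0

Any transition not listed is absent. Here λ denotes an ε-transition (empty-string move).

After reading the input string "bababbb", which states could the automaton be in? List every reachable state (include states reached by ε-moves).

{0, 1, 2, 3, 4, 5}

Start in {0}.
Read 'b': 0→{1, 3}; union {1, 3}; ε-closure = {0, 1, 3, 5}.
Read 'a': 0→{1, 2}, 1→∅, 3→{1, 3, 4}, 5→{1}; union {1, 2, 3, 4}; ε-closure = {0, 1, 2, 3, 4, 5}.
Read 'b': 0→{1, 3}, 1→{5}, 2→{2}, 3→{1, 4}, 4→{3}, 5→{4, 5}; union {1, 2, 3, 4, 5}; ε-closure = {0, 1, 2, 3, 4, 5}.
Read 'a': 0→{1, 2}, 1→∅, 2→{4}, 3→{1, 3, 4}, 4→{1}, 5→{1}; union {1, 2, 3, 4}; ε-closure = {0, 1, 2, 3, 4, 5}.
Read 'b': 0→{1, 3}, 1→{5}, 2→{2}, 3→{1, 4}, 4→{3}, 5→{4, 5}; union {1, 2, 3, 4, 5}; ε-closure = {0, 1, 2, 3, 4, 5}.
Read 'b': 0→{1, 3}, 1→{5}, 2→{2}, 3→{1, 4}, 4→{3}, 5→{4, 5}; union {1, 2, 3, 4, 5}; ε-closure = {0, 1, 2, 3, 4, 5}.
Read 'b': 0→{1, 3}, 1→{5}, 2→{2}, 3→{1, 4}, 4→{3}, 5→{4, 5}; union {1, 2, 3, 4, 5}; ε-closure = {0, 1, 2, 3, 4, 5}.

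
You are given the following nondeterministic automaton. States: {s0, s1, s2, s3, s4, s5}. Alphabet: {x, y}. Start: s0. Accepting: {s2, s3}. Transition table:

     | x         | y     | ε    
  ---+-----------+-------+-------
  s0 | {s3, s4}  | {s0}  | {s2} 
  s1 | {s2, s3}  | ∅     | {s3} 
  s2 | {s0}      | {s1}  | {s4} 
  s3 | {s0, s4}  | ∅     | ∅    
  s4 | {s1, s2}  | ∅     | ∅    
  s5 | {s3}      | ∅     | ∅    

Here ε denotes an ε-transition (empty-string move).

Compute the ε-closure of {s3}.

{s3}

Begin with {s3}.
No ε-moves leave this set, so the closure equals the set itself.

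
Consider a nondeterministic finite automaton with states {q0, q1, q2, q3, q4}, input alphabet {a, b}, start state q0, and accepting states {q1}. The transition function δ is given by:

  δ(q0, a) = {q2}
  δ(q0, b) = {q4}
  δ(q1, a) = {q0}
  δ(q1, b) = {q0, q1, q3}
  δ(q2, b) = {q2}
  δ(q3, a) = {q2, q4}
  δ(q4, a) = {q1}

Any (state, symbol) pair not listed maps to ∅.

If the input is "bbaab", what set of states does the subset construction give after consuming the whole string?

Start in {q0}.
Read 'b': q0→{q4}; now {q4}.
Read 'b': q4→∅; now ∅.
The set is empty and remains empty for the remaining 3 symbols.

∅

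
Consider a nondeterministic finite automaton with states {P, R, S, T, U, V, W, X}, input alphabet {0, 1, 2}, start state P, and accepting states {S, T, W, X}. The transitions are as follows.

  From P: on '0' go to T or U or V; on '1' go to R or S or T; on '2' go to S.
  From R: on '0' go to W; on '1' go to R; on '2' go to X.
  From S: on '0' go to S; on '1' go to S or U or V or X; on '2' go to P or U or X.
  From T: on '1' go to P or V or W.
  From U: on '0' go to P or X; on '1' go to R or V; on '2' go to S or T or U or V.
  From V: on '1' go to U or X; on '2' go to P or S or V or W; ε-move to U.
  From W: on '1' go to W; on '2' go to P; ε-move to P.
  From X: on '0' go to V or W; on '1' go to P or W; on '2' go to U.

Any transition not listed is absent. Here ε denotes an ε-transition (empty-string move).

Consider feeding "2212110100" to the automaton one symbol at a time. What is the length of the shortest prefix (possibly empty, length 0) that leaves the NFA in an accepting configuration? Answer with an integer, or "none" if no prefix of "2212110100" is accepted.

Start in {P}.
Read '2': P→{S}; now {S}.
None of the earlier sets intersect F, but {S} does.

1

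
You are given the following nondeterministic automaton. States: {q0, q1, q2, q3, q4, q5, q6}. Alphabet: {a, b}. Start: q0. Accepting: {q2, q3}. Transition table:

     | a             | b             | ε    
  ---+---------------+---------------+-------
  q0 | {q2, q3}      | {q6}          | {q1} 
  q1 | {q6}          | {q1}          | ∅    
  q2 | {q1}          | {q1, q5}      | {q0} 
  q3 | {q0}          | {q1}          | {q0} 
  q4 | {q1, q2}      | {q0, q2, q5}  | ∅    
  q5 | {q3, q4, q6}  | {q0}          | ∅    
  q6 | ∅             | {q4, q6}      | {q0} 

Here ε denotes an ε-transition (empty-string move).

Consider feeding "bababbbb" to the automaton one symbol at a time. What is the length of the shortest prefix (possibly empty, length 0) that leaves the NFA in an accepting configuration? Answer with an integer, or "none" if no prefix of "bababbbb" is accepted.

Start: ε-closure({q0}) = {q0, q1}.
Read 'b': q0→{q6}, q1→{q1}; union {q1, q6}; ε-closure = {q0, q1, q6}.
Read 'a': q0→{q2, q3}, q1→{q6}, q6→∅; union {q2, q3, q6}; ε-closure = {q0, q1, q2, q3, q6}.
None of the earlier sets intersect F, but {q0, q1, q2, q3, q6} does.

2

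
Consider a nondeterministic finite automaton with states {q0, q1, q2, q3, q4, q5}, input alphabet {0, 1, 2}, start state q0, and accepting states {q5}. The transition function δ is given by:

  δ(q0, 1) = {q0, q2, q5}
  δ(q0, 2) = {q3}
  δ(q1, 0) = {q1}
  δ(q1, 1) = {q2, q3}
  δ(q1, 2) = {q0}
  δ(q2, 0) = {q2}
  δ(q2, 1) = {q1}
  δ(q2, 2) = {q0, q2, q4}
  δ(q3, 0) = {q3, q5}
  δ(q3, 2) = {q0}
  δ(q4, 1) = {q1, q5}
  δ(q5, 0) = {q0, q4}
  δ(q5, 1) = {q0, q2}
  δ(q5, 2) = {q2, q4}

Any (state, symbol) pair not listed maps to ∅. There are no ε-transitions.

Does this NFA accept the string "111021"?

Yes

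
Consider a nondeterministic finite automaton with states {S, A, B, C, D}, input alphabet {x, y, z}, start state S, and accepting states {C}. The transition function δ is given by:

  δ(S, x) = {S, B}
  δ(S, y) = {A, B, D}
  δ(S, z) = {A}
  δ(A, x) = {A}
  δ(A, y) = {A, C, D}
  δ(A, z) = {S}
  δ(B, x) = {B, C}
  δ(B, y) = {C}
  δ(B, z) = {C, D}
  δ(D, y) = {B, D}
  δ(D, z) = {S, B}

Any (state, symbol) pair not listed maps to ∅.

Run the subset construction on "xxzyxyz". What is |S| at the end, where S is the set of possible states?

2

Start in {S}.
Read 'x': S→{S, B}; now {S, B}.
Read 'x': S→{S, B}, B→{B, C}; now {S, B, C}.
Read 'z': S→{A}, B→{C, D}, C→∅; now {A, C, D}.
Read 'y': A→{A, C, D}, C→∅, D→{B, D}; now {A, B, C, D}.
Read 'x': A→{A}, B→{B, C}, C→∅, D→∅; now {A, B, C}.
Read 'y': A→{A, C, D}, B→{C}, C→∅; now {A, C, D}.
Read 'z': A→{S}, C→∅, D→{S, B}; now {S, B}.
That set has 2 states.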